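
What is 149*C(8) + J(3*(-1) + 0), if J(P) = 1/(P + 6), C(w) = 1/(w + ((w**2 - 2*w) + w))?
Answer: 511/192 ≈ 2.6615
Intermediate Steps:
C(w) = w**(-2) (C(w) = 1/(w + (w**2 - w)) = 1/(w**2) = w**(-2))
J(P) = 1/(6 + P)
149*C(8) + J(3*(-1) + 0) = 149/8**2 + 1/(6 + (3*(-1) + 0)) = 149*(1/64) + 1/(6 + (-3 + 0)) = 149/64 + 1/(6 - 3) = 149/64 + 1/3 = 511/192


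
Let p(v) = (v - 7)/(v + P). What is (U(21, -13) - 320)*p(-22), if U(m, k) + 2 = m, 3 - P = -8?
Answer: -8729/11 ≈ -793.54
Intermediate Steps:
P = 11 (P = 3 - 1*(-8) = 3 + 8 = 11)
p(v) = (-7 + v)/(11 + v) (p(v) = (v - 7)/(v + 11) = (-7 + v)/(11 + v))
U(m, k) = -2 + m
(U(21, -13) - 320)*p(-22) = ((-2 + 21) - 320)*((-7 - 22)/(11 - 22)) = (19 - 320)*(-29/(-11)) = -(-301)*(-29)/11 = -301*29/11 = -8729/11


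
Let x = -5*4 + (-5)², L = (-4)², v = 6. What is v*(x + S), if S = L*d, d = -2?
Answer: -162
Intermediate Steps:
L = 16
x = 5 (x = -20 + 25 = 5)
S = -32 (S = 16*(-2) = -32)
v*(x + S) = 6*(5 - 32) = 6*(-27) = -162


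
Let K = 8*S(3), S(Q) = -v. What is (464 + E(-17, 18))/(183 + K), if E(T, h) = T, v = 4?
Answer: 447/151 ≈ 2.9603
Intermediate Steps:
S(Q) = -4 (S(Q) = -1*4 = -4)
K = -32 (K = 8*(-4) = -32)
(464 + E(-17, 18))/(183 + K) = (464 - 17)/(183 - 32) = 447/151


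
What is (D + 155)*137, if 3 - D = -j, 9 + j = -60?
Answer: 12193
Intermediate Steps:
j = -69 (j = -9 - 60 = -69)
D = -66 (D = 3 - (-1)*(-69) = 3 - 1*69 = 3 - 69 = -66)
(D + 155)*137 = (-66 + 155)*137 = 89*137 = 12193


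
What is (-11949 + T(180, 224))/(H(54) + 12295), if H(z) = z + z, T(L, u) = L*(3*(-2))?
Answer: -13029/12403 ≈ -1.0505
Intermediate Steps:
T(L, u) = -6*L (T(L, u) = L*(-6) = -6*L)
H(z) = 2*z
(-11949 + T(180, 224))/(H(54) + 12295) = (-11949 - 6*180)/(2*54 + 12295) = (-11949 - 1080)/(108 + 12295) = -13029/12403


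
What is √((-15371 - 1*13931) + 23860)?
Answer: I*√5442 ≈ 73.77*I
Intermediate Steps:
√((-15371 - 1*13931) + 23860) = √((-15371 - 13931) + 23860) = √(-29302 + 23860) = √(-5442) = I*√5442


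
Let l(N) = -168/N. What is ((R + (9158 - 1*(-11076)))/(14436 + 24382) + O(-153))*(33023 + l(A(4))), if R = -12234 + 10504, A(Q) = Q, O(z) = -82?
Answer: -4014259582/1493 ≈ -2.6887e+6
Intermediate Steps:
R = -1730
((R + (9158 - 1*(-11076)))/(14436 + 24382) + O(-153))*(33023 + l(A(4))) = ((-1730 + (9158 - 1*(-11076)))/(14436 + 24382) - 82)*(33023 - 168/4) = ((-1730 + (9158 + 11076))/38818 - 82)*(33023 - 168*1/4) = ((-1730 + 20234)*(1/38818) - 82)*(33023 - 42) = (18504*(1/38818) - 82)*32981 = (9252/19409 - 82)*32981 = -1582286/19409*32981 = -4014259582/1493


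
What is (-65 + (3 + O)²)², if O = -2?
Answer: 4096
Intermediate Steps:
(-65 + (3 + O)²)² = (-65 + (3 - 2)²)² = (-65 + 1²)² = (-65 + 1)² = (-64)² = 4096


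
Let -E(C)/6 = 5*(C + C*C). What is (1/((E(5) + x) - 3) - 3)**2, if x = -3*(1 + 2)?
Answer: 7491169/831744 ≈ 9.0066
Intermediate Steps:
E(C) = -30*C - 30*C**2 (E(C) = -30*(C + C*C) = -30*(C + C**2) = -6*(5*C + 5*C**2) = -30*C - 30*C**2)
x = -9 (x = -3*3 = -9)
(1/((E(5) + x) - 3) - 3)**2 = (1/((-30*5*(1 + 5) - 9) - 3) - 3)**2 = (1/((-30*5*6 - 9) - 3) - 3)**2 = (1/((-900 - 9) - 3) - 3)**2 = (1/(-909 - 3) - 3)**2 = (1/(-912) - 3)**2 = (-1/912 - 3)**2 = (-2737/912)**2 = 7491169/831744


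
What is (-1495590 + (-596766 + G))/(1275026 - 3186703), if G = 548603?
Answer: 1543753/1911677 ≈ 0.80754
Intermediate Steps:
(-1495590 + (-596766 + G))/(1275026 - 3186703) = (-1495590 + (-596766 + 548603))/(1275026 - 3186703) = (-1495590 - 48163)/(-1911677) = -1543753*(-1/1911677) = 1543753/1911677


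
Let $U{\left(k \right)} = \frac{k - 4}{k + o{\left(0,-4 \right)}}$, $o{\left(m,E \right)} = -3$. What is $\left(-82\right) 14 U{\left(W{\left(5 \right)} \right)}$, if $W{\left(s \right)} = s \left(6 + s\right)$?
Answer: $- \frac{14637}{13} \approx -1125.9$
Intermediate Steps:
$U{\left(k \right)} = \frac{-4 + k}{-3 + k}$ ($U{\left(k \right)} = \frac{k - 4}{k - 3} = \frac{-4 + k}{-3 + k}$)
$\left(-82\right) 14 U{\left(W{\left(5 \right)} \right)} = \left(-82\right) 14 \frac{-4 + 5 \left(6 + 5\right)}{-3 + 5 \left(6 + 5\right)} = - 1148 \frac{-4 + 5 \cdot 11}{-3 + 5 \cdot 11} = - 1148 \frac{-4 + 55}{-3 + 55} = - 1148 \cdot \frac{1}{52} \cdot 51 = \left(-1148\right) \frac{51}{52} = - \frac{14637}{13}$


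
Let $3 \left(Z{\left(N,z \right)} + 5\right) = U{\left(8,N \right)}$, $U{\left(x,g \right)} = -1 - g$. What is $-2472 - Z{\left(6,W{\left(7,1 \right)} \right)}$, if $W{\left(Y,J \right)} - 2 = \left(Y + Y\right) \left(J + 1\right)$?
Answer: $- \frac{7394}{3} \approx -2464.7$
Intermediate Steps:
$W{\left(Y,J \right)} = 2 + 2 Y \left(1 + J\right)$ ($W{\left(Y,J \right)} = 2 + \left(Y + Y\right) \left(J + 1\right) = 2 + 2 Y \left(1 + J\right)$)
$Z{\left(N,z \right)} = - \frac{16}{3} - \frac{N}{3}$ ($Z{\left(N,z \right)} = -5 + \frac{-1 - N}{3} = -5 - \left(\frac{1}{3} + \frac{N}{3}\right) = - \frac{16}{3} - \frac{N}{3}$)
$-2472 - Z{\left(6,W{\left(7,1 \right)} \right)} = -2472 - \left(- \frac{16}{3} - 2\right) = -2472 - - \frac{22}{3} = -2472 + \frac{22}{3} = - \frac{7394}{3}$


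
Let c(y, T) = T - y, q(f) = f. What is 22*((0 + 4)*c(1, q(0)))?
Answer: -88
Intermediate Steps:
22*((0 + 4)*c(1, q(0))) = 22*((0 + 4)*(0 - 1*1)) = 22*(4*(0 - 1)) = 22*(4*(-1)) = 22*(-4) = -88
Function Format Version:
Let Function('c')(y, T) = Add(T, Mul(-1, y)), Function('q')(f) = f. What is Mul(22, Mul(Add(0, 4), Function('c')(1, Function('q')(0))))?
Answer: -88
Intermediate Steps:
Mul(22, Mul(Add(0, 4), Function('c')(1, Function('q')(0)))) = Mul(22, Mul(Add(0, 4), Add(0, Mul(-1, 1)))) = Mul(22, Mul(4, Add(0, -1))) = Mul(22, Mul(4, -1)) = Mul(22, -4) = -88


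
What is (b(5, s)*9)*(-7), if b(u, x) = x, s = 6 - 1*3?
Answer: -189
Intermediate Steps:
s = 3 (s = 6 - 3 = 3)
(b(5, s)*9)*(-7) = (3*9)*(-7) = 27*(-7) = -189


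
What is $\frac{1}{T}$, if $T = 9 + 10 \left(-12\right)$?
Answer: $- \frac{1}{111} \approx -0.009009$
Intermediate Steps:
$T = -111$ ($T = 9 - 120 = -111$)
$\frac{1}{T} = \frac{1}{-111} = - \frac{1}{111}$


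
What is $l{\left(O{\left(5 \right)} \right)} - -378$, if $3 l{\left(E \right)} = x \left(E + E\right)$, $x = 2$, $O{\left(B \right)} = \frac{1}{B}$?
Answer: $\frac{5674}{15} \approx 378.27$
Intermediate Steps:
$l{\left(E \right)} = \frac{4 E}{3}$ ($l{\left(E \right)} = \frac{2 \left(E + E\right)}{3} = \frac{2 \cdot 2 E}{3} = \frac{4 E}{3}$)
$l{\left(O{\left(5 \right)} \right)} - -378 = \frac{4}{3 \cdot 5} - -378 = \frac{4}{3} \cdot \frac{1}{5} + 378 = \frac{4}{15} + 378 = \frac{5674}{15}$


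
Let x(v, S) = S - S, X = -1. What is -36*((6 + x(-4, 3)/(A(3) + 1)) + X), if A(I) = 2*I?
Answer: -180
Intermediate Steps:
x(v, S) = 0
-36*((6 + x(-4, 3)/(A(3) + 1)) + X) = -36*((6 + 0/(2*3 + 1)) - 1) = -36*((6 + 0/(6 + 1)) - 1) = -36*((6 + 0/7) - 1) = -36*((6 + (⅐)*0) - 1) = -36*((6 + 0) - 1) = -36*(6 - 1) = -36*5 = -180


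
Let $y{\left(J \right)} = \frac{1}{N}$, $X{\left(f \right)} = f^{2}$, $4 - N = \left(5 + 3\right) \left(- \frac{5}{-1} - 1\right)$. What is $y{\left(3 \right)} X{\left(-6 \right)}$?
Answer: $- \frac{9}{7} \approx -1.2857$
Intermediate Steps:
$N = -28$ ($N = 4 - \left(5 + 3\right) \left(- \frac{5}{-1} - 1\right) = 4 - 8 \left(\left(-5\right) \left(-1\right) - 1\right) = 4 - 8 \left(5 - 1\right) = 4 - 8 \cdot 4 = 4 - 32 = -28$)
$y{\left(J \right)} = - \frac{1}{28}$ ($y{\left(J \right)} = \frac{1}{-28} = - \frac{1}{28}$)
$y{\left(3 \right)} X{\left(-6 \right)} = - \frac{\left(-6\right)^{2}}{28} = \left(- \frac{1}{28}\right) 36 = - \frac{9}{7}$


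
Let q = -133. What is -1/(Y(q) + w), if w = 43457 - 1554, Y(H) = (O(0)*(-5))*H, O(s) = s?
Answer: -1/41903 ≈ -2.3865e-5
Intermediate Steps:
Y(H) = 0 (Y(H) = (0*(-5))*H = 0*H = 0)
w = 41903
-1/(Y(q) + w) = -1/(0 + 41903) = -1/41903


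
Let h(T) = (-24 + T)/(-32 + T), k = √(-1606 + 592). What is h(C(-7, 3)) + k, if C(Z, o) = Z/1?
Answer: 31/39 + 13*I*√6 ≈ 0.79487 + 31.843*I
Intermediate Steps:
C(Z, o) = Z (C(Z, o) = Z*1 = Z)
k = 13*I*√6 (k = √(-1014) = 13*I*√6 ≈ 31.843*I)
h(T) = (-24 + T)/(-32 + T)
h(C(-7, 3)) + k = (-24 - 7)/(-32 - 7) + 13*I*√6 = -31/(-39) + 13*I*√6 = -1/39*(-31) + 13*I*√6 = 31/39 + 13*I*√6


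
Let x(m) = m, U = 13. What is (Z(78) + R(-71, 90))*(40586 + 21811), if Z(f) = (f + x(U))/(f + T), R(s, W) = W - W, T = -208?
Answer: -436779/10 ≈ -43678.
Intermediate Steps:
R(s, W) = 0
Z(f) = (13 + f)/(-208 + f) (Z(f) = (f + 13)/(f - 208) = (13 + f)/(-208 + f))
(Z(78) + R(-71, 90))*(40586 + 21811) = ((13 + 78)/(-208 + 78) + 0)*(40586 + 21811) = (91/(-130) + 0)*62397 = (-1/130*91 + 0)*62397 = (-7/10 + 0)*62397 = -7/10*62397 = -436779/10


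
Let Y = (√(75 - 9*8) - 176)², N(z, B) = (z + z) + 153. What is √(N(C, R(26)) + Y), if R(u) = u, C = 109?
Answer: √(31350 - 352*√3) ≈ 175.33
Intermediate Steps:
N(z, B) = 153 + 2*z (N(z, B) = 2*z + 153 = 153 + 2*z)
Y = (-176 + √3)² (Y = (√(75 - 72) - 176)² = (√3 - 176)² = (-176 + √3)² ≈ 30369.)
√(N(C, R(26)) + Y) = √((153 + 2*109) + (176 - √3)²) = √((153 + 218) + (176 - √3)²) = √(371 + (176 - √3)²)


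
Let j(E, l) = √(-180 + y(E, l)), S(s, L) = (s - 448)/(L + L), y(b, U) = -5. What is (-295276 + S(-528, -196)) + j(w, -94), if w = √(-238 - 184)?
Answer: -14468402/49 + I*√185 ≈ -2.9527e+5 + 13.601*I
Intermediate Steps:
w = I*√422 (w = √(-422) = I*√422 ≈ 20.543*I)
S(s, L) = (-448 + s)/(2*L) (S(s, L) = (-448 + s)/((2*L)) = (-448 + s)*(1/(2*L)) = (-448 + s)/(2*L))
j(E, l) = I*√185 (j(E, l) = √(-180 - 5) = √(-185) = I*√185)
(-295276 + S(-528, -196)) + j(w, -94) = (-295276 + (½)*(-448 - 528)/(-196)) + I*√185 = (-295276 + (½)*(-1/196)*(-976)) + I*√185 = (-295276 + 122/49) + I*√185 = -14468402/49 + I*√185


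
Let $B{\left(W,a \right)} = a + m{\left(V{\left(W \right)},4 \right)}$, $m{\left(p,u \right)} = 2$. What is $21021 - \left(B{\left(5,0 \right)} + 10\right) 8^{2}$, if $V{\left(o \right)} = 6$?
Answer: $20253$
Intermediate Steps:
$B{\left(W,a \right)} = 2 + a$ ($B{\left(W,a \right)} = a + 2 = 2 + a$)
$21021 - \left(B{\left(5,0 \right)} + 10\right) 8^{2} = 21021 - \left(\left(2 + 0\right) + 10\right) 8^{2} = 21021 - \left(2 + 10\right) 64 = 21021 - 12 \cdot 64 = 21021 - 768 = 20253$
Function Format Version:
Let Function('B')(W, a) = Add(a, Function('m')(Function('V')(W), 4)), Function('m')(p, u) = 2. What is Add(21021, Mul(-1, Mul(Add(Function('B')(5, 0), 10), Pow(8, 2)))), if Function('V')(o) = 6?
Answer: 20253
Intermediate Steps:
Function('B')(W, a) = Add(2, a) (Function('B')(W, a) = Add(a, 2) = Add(2, a))
Add(21021, Mul(-1, Mul(Add(Function('B')(5, 0), 10), Pow(8, 2)))) = Add(21021, Mul(-1, Mul(Add(Add(2, 0), 10), Pow(8, 2)))) = Add(21021, Mul(-1, Mul(Add(2, 10), 64))) = Add(21021, Mul(-1, Mul(12, 64))) = Add(21021, Mul(-1, 768)) = Add(21021, -768) = 20253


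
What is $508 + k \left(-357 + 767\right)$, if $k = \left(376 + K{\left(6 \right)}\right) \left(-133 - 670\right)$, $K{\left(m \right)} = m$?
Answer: $-125765352$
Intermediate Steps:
$k = -306746$ ($k = \left(376 + 6\right) \left(-133 - 670\right) = 382 \left(-133 - 670\right) = 382 \left(-803\right) = -306746$)
$508 + k \left(-357 + 767\right) = 508 - 306746 \left(-357 + 767\right) = 508 - 125765860 = -125765352$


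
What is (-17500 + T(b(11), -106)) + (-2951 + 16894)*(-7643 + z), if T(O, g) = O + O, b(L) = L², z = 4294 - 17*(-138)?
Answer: -14002087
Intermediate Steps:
z = 6640 (z = 4294 + 2346 = 6640)
T(O, g) = 2*O
(-17500 + T(b(11), -106)) + (-2951 + 16894)*(-7643 + z) = (-17500 + 2*11²) + (-2951 + 16894)*(-7643 + 6640) = (-17500 + 2*121) + 13943*(-1003) = (-17500 + 242) - 13984829 = -17258 - 13984829 = -14002087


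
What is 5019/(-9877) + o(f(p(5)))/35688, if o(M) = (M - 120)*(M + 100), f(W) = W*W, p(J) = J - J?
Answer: -1771679/2098157 ≈ -0.84440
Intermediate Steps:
p(J) = 0
f(W) = W²
o(M) = (-120 + M)*(100 + M)
5019/(-9877) + o(f(p(5)))/35688 = 5019/(-9877) + (-12000 + (0²)² - 20*0²)/35688 = 5019*(-1/9877) + (-12000 + 0² - 20*0)*(1/35688) = -717/1411 + (-12000 + 0 + 0)*(1/35688) = -717/1411 - 12000*1/35688 = -717/1411 - 500/1487 = -1771679/2098157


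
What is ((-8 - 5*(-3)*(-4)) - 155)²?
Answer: 49729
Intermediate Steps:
((-8 - 5*(-3)*(-4)) - 155)² = ((-8 - (-15)*(-4)) - 155)² = ((-8 - 1*60) - 155)² = ((-8 - 60) - 155)² = (-68 - 155)² = (-223)² = 49729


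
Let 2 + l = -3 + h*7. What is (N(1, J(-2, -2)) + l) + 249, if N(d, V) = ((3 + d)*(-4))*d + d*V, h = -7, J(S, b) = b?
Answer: 177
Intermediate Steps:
N(d, V) = V*d + d*(-12 - 4*d) (N(d, V) = (-12 - 4*d)*d + V*d = d*(-12 - 4*d) + V*d = V*d + d*(-12 - 4*d))
l = -54 (l = -2 + (-3 - 7*7) = -2 + (-3 - 49) = -2 - 52 = -54)
(N(1, J(-2, -2)) + l) + 249 = (1*(-12 - 2 - 4*1) - 54) + 249 = (1*(-12 - 2 - 4) - 54) + 249 = (1*(-18) - 54) + 249 = (-18 - 54) + 249 = -72 + 249 = 177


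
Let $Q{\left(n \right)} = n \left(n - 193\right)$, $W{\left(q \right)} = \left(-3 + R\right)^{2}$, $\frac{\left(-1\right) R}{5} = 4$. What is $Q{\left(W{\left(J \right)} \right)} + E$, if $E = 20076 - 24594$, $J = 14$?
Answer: $173226$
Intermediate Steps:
$R = -20$ ($R = \left(-5\right) 4 = -20$)
$W{\left(q \right)} = 529$ ($W{\left(q \right)} = \left(-3 - 20\right)^{2} = \left(-23\right)^{2} = 529$)
$Q{\left(n \right)} = n \left(-193 + n\right)$
$E = -4518$
$Q{\left(W{\left(J \right)} \right)} + E = 529 \left(-193 + 529\right) - 4518 = 529 \cdot 336 - 4518 = 177744 - 4518 = 173226$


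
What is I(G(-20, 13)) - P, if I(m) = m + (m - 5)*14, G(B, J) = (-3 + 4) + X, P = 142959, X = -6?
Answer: -143104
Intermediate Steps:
G(B, J) = -5 (G(B, J) = (-3 + 4) - 6 = 1 - 6 = -5)
I(m) = -70 + 15*m (I(m) = m + (-5 + m)*14 = m + (-70 + 14*m) = -70 + 15*m)
I(G(-20, 13)) - P = (-70 + 15*(-5)) - 1*142959 = (-70 - 75) - 142959 = -145 - 142959 = -143104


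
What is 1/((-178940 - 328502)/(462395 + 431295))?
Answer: -446845/253721 ≈ -1.7612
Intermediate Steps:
1/((-178940 - 328502)/(462395 + 431295)) = 1/(-507442/893690) = 1/(-507442*1/893690) = 1/(-253721/446845) = -446845/253721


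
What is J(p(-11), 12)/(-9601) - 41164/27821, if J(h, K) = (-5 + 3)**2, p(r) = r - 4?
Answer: -395326848/267109421 ≈ -1.4800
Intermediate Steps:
p(r) = -4 + r
J(h, K) = 4 (J(h, K) = (-2)**2 = 4)
J(p(-11), 12)/(-9601) - 41164/27821 = 4/(-9601) - 41164/27821 = 4*(-1/9601) - 41164*1/27821 = -4/9601 - 41164/27821 = -395326848/267109421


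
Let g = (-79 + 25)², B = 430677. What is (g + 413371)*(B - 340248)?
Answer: 37644417123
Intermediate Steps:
g = 2916 (g = (-54)² = 2916)
(g + 413371)*(B - 340248) = (2916 + 413371)*(430677 - 340248) = 416287*90429 = 37644417123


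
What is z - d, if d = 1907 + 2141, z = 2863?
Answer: -1185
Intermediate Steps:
d = 4048
z - d = 2863 - 1*4048 = 2863 - 4048 = -1185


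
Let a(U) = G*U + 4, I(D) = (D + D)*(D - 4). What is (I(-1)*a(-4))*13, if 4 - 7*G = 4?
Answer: 520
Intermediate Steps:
G = 0 (G = 4/7 - ⅐*4 = 4/7 - 4/7 = 0)
I(D) = 2*D*(-4 + D) (I(D) = (2*D)*(-4 + D) = 2*D*(-4 + D))
a(U) = 4 (a(U) = 0*U + 4 = 0 + 4 = 4)
(I(-1)*a(-4))*13 = ((2*(-1)*(-4 - 1))*4)*13 = ((2*(-1)*(-5))*4)*13 = (10*4)*13 = 40*13 = 520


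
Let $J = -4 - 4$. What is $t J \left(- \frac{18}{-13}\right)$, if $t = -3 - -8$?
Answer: $- \frac{720}{13} \approx -55.385$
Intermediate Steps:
$t = 5$ ($t = -3 + 8 = 5$)
$J = -8$ ($J = -4 - 4 = -8$)
$t J \left(- \frac{18}{-13}\right) = 5 \left(-8\right) \left(- \frac{18}{-13}\right) = - 40 \left(\left(-18\right) \left(- \frac{1}{13}\right)\right) = \left(-40\right) \frac{18}{13} = - \frac{720}{13}$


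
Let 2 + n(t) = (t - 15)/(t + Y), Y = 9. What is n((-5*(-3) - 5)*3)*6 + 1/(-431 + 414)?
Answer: -2155/221 ≈ -9.7511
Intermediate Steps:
n(t) = -2 + (-15 + t)/(9 + t) (n(t) = -2 + (t - 15)/(t + 9) = -2 + (-15 + t)/(9 + t))
n((-5*(-3) - 5)*3)*6 + 1/(-431 + 414) = ((-33 - (-5*(-3) - 5)*3)/(9 + (-5*(-3) - 5)*3))*6 + 1/(-431 + 414) = ((-33 - (15 - 5)*3)/(9 + (15 - 5)*3))*6 + 1/(-17) = ((-33 - 10*3)/(9 + 10*3))*6 - 1/17 = ((-33 - 1*30)/(9 + 30))*6 - 1/17 = ((-33 - 30)/39)*6 - 1/17 = ((1/39)*(-63))*6 - 1/17 = -21/13*6 - 1/17 = -126/13 - 1/17 = -2155/221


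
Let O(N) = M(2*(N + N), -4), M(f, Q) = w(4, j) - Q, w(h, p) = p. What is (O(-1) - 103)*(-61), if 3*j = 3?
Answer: 5978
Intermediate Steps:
j = 1 (j = (⅓)*3 = 1)
M(f, Q) = 1 - Q
O(N) = 5 (O(N) = 1 - 1*(-4) = 1 + 4 = 5)
(O(-1) - 103)*(-61) = (5 - 103)*(-61) = -98*(-61) = 5978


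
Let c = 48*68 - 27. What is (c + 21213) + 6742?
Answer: 31192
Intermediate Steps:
c = 3237 (c = 3264 - 27 = 3237)
(c + 21213) + 6742 = (3237 + 21213) + 6742 = 24450 + 6742 = 31192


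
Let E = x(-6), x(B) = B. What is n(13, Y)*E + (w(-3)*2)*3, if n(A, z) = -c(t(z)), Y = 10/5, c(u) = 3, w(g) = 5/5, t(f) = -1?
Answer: 24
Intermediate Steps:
w(g) = 1 (w(g) = 5*(⅕) = 1)
Y = 2 (Y = 10*(⅕) = 2)
n(A, z) = -3 (n(A, z) = -1*3 = -3)
E = -6
n(13, Y)*E + (w(-3)*2)*3 = -3*(-6) + (1*2)*3 = 18 + 2*3 = 18 + 6 = 24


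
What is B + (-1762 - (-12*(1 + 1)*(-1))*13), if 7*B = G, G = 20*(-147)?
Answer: -2494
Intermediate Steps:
G = -2940
B = -420 (B = (⅐)*(-2940) = -420)
B + (-1762 - (-12*(1 + 1)*(-1))*13) = -420 + (-1762 - (-12*(1 + 1)*(-1))*13) = -420 + (-1762 - (-24*(-1))*13) = -420 + (-1762 - (-12*(-2))*13) = -420 + (-1762 - 24*13) = -420 + (-1762 - 1*312) = -420 + (-1762 - 312) = -420 - 2074 = -2494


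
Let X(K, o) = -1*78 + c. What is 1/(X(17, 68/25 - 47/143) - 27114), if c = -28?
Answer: -1/27220 ≈ -3.6738e-5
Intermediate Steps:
X(K, o) = -106 (X(K, o) = -1*78 - 28 = -78 - 28 = -106)
1/(X(17, 68/25 - 47/143) - 27114) = 1/(-106 - 27114) = 1/(-27220) = -1/27220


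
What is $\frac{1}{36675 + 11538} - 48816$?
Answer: $- \frac{2353565807}{48213} \approx -48816.0$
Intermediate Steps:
$\frac{1}{36675 + 11538} - 48816 = \frac{1}{48213} - 48816 = - \frac{2353565807}{48213}$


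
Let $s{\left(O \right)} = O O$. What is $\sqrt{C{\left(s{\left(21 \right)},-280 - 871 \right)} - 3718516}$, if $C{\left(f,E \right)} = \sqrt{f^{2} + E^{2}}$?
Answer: $\sqrt{-3718516 + \sqrt{1519282}} \approx 1928.0 i$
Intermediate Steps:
$s{\left(O \right)} = O^{2}$
$C{\left(f,E \right)} = \sqrt{E^{2} + f^{2}}$
$\sqrt{C{\left(s{\left(21 \right)},-280 - 871 \right)} - 3718516} = \sqrt{\sqrt{\left(-280 - 871\right)^{2} + \left(21^{2}\right)^{2}} - 3718516} = \sqrt{\sqrt{\left(-280 - 871\right)^{2} + 441^{2}} - 3718516} = \sqrt{\sqrt{\left(-1151\right)^{2} + 194481} - 3718516} = \sqrt{\sqrt{1324801 + 194481} - 3718516} = \sqrt{\sqrt{1519282} - 3718516} = \sqrt{-3718516 + \sqrt{1519282}}$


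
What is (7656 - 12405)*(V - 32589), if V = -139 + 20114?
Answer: 59903886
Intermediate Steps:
V = 19975
(7656 - 12405)*(V - 32589) = (7656 - 12405)*(19975 - 32589) = -4749*(-12614) = 59903886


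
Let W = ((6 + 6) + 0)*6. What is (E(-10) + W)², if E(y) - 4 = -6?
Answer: 4900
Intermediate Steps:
E(y) = -2 (E(y) = 4 - 6 = -2)
W = 72 (W = (12 + 0)*6 = 12*6 = 72)
(E(-10) + W)² = (-2 + 72)² = 70² = 4900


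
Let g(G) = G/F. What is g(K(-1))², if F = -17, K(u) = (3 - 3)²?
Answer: 0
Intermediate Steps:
K(u) = 0 (K(u) = 0² = 0)
g(G) = -G/17 (g(G) = G/(-17) = G*(-1/17) = -G/17)
g(K(-1))² = (-1/17*0)² = 0² = 0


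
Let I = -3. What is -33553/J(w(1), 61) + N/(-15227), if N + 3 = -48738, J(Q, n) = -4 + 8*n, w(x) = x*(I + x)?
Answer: -487320887/7369868 ≈ -66.123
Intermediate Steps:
w(x) = x*(-3 + x)
N = -48741 (N = -3 - 48738 = -48741)
-33553/J(w(1), 61) + N/(-15227) = -33553/(-4 + 8*61) - 48741/(-15227) = -33553/(-4 + 488) - 48741*(-1/15227) = -33553/484 + 48741/15227 = -487320887/7369868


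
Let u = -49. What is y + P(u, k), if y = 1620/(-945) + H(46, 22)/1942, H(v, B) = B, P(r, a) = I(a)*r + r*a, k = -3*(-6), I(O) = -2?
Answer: -5340423/6797 ≈ -785.70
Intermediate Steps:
k = 18
P(r, a) = -2*r + a*r (P(r, a) = -2*r + r*a = -2*r + a*r)
y = -11575/6797 (y = 1620/(-945) + 22/1942 = 1620*(-1/945) + 22*(1/1942) = -12/7 + 11/971 = -11575/6797 ≈ -1.7030)
y + P(u, k) = -11575/6797 - 49*(-2 + 18) = -11575/6797 - 49*16 = -11575/6797 - 784 = -5340423/6797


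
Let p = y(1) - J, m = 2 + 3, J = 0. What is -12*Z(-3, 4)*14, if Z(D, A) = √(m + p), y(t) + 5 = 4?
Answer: -336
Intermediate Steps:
y(t) = -1 (y(t) = -5 + 4 = -1)
m = 5
p = -1 (p = -1 - 1*0 = -1 + 0 = -1)
Z(D, A) = 2 (Z(D, A) = √(5 - 1) = √4 = 2)
-12*Z(-3, 4)*14 = -12*2*14 = -24*14 = -336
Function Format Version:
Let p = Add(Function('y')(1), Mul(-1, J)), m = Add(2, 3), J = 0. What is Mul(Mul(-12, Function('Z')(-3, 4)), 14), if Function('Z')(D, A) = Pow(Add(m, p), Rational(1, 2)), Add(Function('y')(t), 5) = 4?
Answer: -336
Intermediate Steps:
Function('y')(t) = -1 (Function('y')(t) = Add(-5, 4) = -1)
m = 5
p = -1 (p = Add(-1, Mul(-1, 0)) = Add(-1, 0) = -1)
Function('Z')(D, A) = 2 (Function('Z')(D, A) = Pow(Add(5, -1), Rational(1, 2)) = Pow(4, Rational(1, 2)) = 2)
Mul(Mul(-12, Function('Z')(-3, 4)), 14) = Mul(Mul(-12, 2), 14) = Mul(-24, 14) = -336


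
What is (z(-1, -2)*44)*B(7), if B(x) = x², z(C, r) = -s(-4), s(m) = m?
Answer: 8624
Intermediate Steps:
z(C, r) = 4 (z(C, r) = -1*(-4) = 4)
(z(-1, -2)*44)*B(7) = (4*44)*7² = 176*49 = 8624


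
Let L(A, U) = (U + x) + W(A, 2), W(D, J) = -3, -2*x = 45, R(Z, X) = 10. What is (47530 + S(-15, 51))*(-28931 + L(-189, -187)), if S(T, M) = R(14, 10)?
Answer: -1385481990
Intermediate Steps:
x = -45/2 (x = -½*45 = -45/2 ≈ -22.500)
S(T, M) = 10
L(A, U) = -51/2 + U (L(A, U) = (U - 45/2) - 3 = (-45/2 + U) - 3 = -51/2 + U)
(47530 + S(-15, 51))*(-28931 + L(-189, -187)) = (47530 + 10)*(-28931 + (-51/2 - 187)) = 47540*(-28931 - 425/2) = 47540*(-58287/2) = -1385481990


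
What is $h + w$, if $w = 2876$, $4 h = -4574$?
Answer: $\frac{3465}{2} \approx 1732.5$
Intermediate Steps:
$h = - \frac{2287}{2}$ ($h = \frac{1}{4} \left(-4574\right) = - \frac{2287}{2} \approx -1143.5$)
$h + w = - \frac{2287}{2} + 2876 = \frac{3465}{2}$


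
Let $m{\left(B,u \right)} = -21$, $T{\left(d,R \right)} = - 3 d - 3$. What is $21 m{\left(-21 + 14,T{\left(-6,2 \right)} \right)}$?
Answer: $-441$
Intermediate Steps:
$T{\left(d,R \right)} = -3 - 3 d$
$21 m{\left(-21 + 14,T{\left(-6,2 \right)} \right)} = 21 \left(-21\right) = -441$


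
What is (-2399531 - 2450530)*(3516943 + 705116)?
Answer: -20477243695599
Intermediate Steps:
(-2399531 - 2450530)*(3516943 + 705116) = -4850061*4222059 = -20477243695599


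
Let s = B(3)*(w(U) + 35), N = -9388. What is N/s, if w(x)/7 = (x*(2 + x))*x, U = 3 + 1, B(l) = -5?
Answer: 9388/3535 ≈ 2.6557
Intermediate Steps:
U = 4
w(x) = 7*x**2*(2 + x) (w(x) = 7*((x*(2 + x))*x) = 7*(x**2*(2 + x)) = 7*x**2*(2 + x))
s = -3535 (s = -5*(7*4**2*(2 + 4) + 35) = -5*(7*16*6 + 35) = -5*(672 + 35) = -5*707 = -3535)
N/s = -9388/(-3535) = -9388*(-1/3535) = 9388/3535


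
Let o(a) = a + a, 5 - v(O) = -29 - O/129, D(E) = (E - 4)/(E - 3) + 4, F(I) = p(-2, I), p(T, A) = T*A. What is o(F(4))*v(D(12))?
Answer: -632288/1161 ≈ -544.61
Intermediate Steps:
p(T, A) = A*T
F(I) = -2*I (F(I) = I*(-2) = -2*I)
D(E) = 4 + (-4 + E)/(-3 + E) (D(E) = (-4 + E)/(-3 + E) + 4 = 4 + (-4 + E)/(-3 + E))
v(O) = 34 + O/129 (v(O) = 5 - (-29 - O/129) = 5 + (29 + O/129) = 34 + O/129)
o(a) = 2*a
o(F(4))*v(D(12)) = (2*(-2*4))*(34 + ((-16 + 5*12)/(-3 + 12))/129) = (2*(-8))*(34 + ((-16 + 60)/9)/129) = -16*(34 + ((⅑)*44)/129) = -16*(34 + (1/129)*(44/9)) = -16*(34 + 44/1161) = -16*39518/1161 = -632288/1161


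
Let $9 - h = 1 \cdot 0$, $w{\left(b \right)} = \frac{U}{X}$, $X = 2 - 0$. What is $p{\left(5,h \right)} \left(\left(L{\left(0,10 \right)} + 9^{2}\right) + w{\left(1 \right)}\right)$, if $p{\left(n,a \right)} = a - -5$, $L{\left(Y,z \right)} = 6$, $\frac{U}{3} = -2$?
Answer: $1176$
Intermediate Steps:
$U = -6$ ($U = 3 \left(-2\right) = -6$)
$X = 2$ ($X = 2 + 0 = 2$)
$w{\left(b \right)} = -3$ ($w{\left(b \right)} = - \frac{6}{2} = \left(-6\right) \frac{1}{2} = -3$)
$h = 9$ ($h = 9 - 1 \cdot 0 = 9 - 0 = 9 + 0 = 9$)
$p{\left(n,a \right)} = 5 + a$ ($p{\left(n,a \right)} = a + 5 = 5 + a$)
$p{\left(5,h \right)} \left(\left(L{\left(0,10 \right)} + 9^{2}\right) + w{\left(1 \right)}\right) = \left(5 + 9\right) \left(\left(6 + 9^{2}\right) - 3\right) = 14 \left(\left(6 + 81\right) - 3\right) = 14 \left(87 - 3\right) = 14 \cdot 84 = 1176$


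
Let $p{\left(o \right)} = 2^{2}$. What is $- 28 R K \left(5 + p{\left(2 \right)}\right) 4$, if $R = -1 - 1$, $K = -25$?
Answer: $-50400$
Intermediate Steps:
$R = -2$
$p{\left(o \right)} = 4$
$- 28 R K \left(5 + p{\left(2 \right)}\right) 4 = \left(-28\right) \left(-2\right) \left(-25\right) \left(5 + 4\right) 4 = 56 \left(-25\right) 9 \cdot 4 = \left(-1400\right) 36 = -50400$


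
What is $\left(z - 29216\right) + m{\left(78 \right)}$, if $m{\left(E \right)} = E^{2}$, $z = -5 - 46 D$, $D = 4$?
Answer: $-23321$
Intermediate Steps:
$z = -189$ ($z = -5 - 184 = -189$)
$\left(z - 29216\right) + m{\left(78 \right)} = \left(-189 - 29216\right) + 78^{2} = -29405 + 6084 = -23321$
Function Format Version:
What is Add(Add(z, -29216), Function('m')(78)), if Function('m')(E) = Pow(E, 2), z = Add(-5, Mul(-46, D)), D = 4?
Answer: -23321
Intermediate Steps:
z = -189 (z = Add(-5, Mul(-46, 4)) = Add(-5, -184) = -189)
Add(Add(z, -29216), Function('m')(78)) = Add(Add(-189, -29216), Pow(78, 2)) = Add(-29405, 6084) = -23321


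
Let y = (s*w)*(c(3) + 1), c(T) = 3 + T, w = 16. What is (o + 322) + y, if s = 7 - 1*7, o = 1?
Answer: 323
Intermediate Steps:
s = 0 (s = 7 - 7 = 0)
y = 0 (y = (0*16)*((3 + 3) + 1) = 0*(6 + 1) = 0*7 = 0)
(o + 322) + y = (1 + 322) + 0 = 323 + 0 = 323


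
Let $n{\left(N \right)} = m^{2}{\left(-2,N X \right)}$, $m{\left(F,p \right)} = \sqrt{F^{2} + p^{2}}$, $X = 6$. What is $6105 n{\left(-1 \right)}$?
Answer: $244200$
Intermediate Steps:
$n{\left(N \right)} = 4 + 36 N^{2}$ ($n{\left(N \right)} = \left(\sqrt{\left(-2\right)^{2} + \left(N 6\right)^{2}}\right)^{2} = \left(\sqrt{4 + \left(6 N\right)^{2}}\right)^{2} = \left(\sqrt{4 + 36 N^{2}}\right)^{2} = 4 + 36 N^{2}$)
$6105 n{\left(-1 \right)} = 6105 \left(4 + 36 \left(-1\right)^{2}\right) = 6105 \left(4 + 36 \cdot 1\right) = 6105 \left(4 + 36\right) = 6105 \cdot 40 = 244200$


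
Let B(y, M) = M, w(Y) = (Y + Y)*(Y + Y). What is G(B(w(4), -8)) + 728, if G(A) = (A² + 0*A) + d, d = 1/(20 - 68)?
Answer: 38015/48 ≈ 791.98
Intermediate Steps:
d = -1/48 (d = 1/(-48) = -1/48 ≈ -0.020833)
w(Y) = 4*Y² (w(Y) = (2*Y)*(2*Y) = 4*Y²)
G(A) = -1/48 + A² (G(A) = (A² + 0*A) - 1/48 = (A² + 0) - 1/48 = A² - 1/48 = -1/48 + A²)
G(B(w(4), -8)) + 728 = (-1/48 + (-8)²) + 728 = (-1/48 + 64) + 728 = 3071/48 + 728 = 38015/48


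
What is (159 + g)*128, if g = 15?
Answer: 22272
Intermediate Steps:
(159 + g)*128 = (159 + 15)*128 = 174*128 = 22272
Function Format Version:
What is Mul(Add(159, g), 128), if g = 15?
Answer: 22272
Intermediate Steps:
Mul(Add(159, g), 128) = Mul(Add(159, 15), 128) = Mul(174, 128) = 22272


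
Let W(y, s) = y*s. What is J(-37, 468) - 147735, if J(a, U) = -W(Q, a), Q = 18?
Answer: -147069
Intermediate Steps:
W(y, s) = s*y
J(a, U) = -18*a (J(a, U) = -a*18 = -18*a)
J(-37, 468) - 147735 = -18*(-37) - 147735 = 666 - 147735 = -147069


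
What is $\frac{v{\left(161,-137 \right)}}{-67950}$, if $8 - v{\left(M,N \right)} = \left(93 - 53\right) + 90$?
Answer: $\frac{61}{33975} \approx 0.0017954$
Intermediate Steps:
$v{\left(M,N \right)} = -122$ ($v{\left(M,N \right)} = 8 - \left(\left(93 - 53\right) + 90\right) = 8 - \left(40 + 90\right) = 8 - 130 = -122$)
$\frac{v{\left(161,-137 \right)}}{-67950} = - \frac{122}{-67950} = \left(-122\right) \left(- \frac{1}{67950}\right) = \frac{61}{33975}$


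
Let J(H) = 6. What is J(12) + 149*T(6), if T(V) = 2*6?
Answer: 1794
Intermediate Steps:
T(V) = 12
J(12) + 149*T(6) = 6 + 149*12 = 6 + 1788 = 1794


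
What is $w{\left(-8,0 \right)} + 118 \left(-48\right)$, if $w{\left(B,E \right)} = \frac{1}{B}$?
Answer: $- \frac{45313}{8} \approx -5664.1$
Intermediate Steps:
$w{\left(-8,0 \right)} + 118 \left(-48\right) = \frac{1}{-8} + 118 \left(-48\right) = - \frac{1}{8} - 5664 = - \frac{45313}{8}$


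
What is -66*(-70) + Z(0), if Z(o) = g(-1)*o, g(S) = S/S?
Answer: 4620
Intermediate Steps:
g(S) = 1
Z(o) = o (Z(o) = 1*o = o)
-66*(-70) + Z(0) = -66*(-70) + 0 = 4620 + 0 = 4620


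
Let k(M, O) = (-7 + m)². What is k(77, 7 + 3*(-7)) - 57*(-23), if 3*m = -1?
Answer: 12283/9 ≈ 1364.8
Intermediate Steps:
m = -⅓ (m = (⅓)*(-1) = -⅓ ≈ -0.33333)
k(M, O) = 484/9 (k(M, O) = (-7 - ⅓)² = (-22/3)² = 484/9)
k(77, 7 + 3*(-7)) - 57*(-23) = 484/9 - 57*(-23) = 484/9 - 1*(-1311) = 484/9 + 1311 = 12283/9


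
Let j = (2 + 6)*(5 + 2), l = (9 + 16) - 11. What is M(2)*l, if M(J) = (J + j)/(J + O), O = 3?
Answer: 812/5 ≈ 162.40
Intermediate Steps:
l = 14 (l = 25 - 11 = 14)
j = 56 (j = 8*7 = 56)
M(J) = (56 + J)/(3 + J) (M(J) = (J + 56)/(J + 3) = (56 + J)/(3 + J))
M(2)*l = ((56 + 2)/(3 + 2))*14 = (58/5)*14 = 812/5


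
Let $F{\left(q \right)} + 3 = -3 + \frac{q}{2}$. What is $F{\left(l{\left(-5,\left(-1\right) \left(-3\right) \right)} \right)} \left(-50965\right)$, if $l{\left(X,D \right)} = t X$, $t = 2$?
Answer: $560615$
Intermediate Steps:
$l{\left(X,D \right)} = 2 X$
$F{\left(q \right)} = -6 + \frac{q}{2}$ ($F{\left(q \right)} = -3 + \left(-3 + \frac{q}{2}\right) = -6 + \frac{q}{2}$)
$F{\left(l{\left(-5,\left(-1\right) \left(-3\right) \right)} \right)} \left(-50965\right) = \left(-6 + \frac{2 \left(-5\right)}{2}\right) \left(-50965\right) = \left(-6 + \frac{1}{2} \left(-10\right)\right) \left(-50965\right) = \left(-6 - 5\right) \left(-50965\right) = \left(-11\right) \left(-50965\right) = 560615$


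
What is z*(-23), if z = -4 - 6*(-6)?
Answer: -736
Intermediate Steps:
z = 32 (z = -4 + 36 = 32)
z*(-23) = 32*(-23) = -736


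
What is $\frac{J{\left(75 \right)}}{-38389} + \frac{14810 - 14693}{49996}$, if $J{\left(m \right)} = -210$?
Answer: $\frac{14990673}{1919296444} \approx 0.0078105$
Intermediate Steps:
$\frac{J{\left(75 \right)}}{-38389} + \frac{14810 - 14693}{49996} = - \frac{210}{-38389} + \frac{14810 - 14693}{49996} = \left(-210\right) \left(- \frac{1}{38389}\right) + 117 \cdot \frac{1}{49996} = \frac{210}{38389} + \frac{117}{49996} = \frac{14990673}{1919296444}$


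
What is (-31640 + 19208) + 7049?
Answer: -5383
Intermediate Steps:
(-31640 + 19208) + 7049 = -12432 + 7049 = -5383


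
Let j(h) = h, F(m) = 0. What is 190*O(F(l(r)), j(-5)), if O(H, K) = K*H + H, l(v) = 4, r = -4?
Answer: 0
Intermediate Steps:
O(H, K) = H + H*K (O(H, K) = H*K + H = H + H*K)
190*O(F(l(r)), j(-5)) = 190*(0*(1 - 5)) = 190*(0*(-4)) = 190*0 = 0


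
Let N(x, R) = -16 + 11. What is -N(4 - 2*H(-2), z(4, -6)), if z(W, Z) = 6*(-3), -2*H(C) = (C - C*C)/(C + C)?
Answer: 5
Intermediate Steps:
H(C) = -(C - C²)/(4*C) (H(C) = -(C - C*C)/(2*(C + C)) = -(C - C²)/(2*(2*C)) = -(C - C²)*1/(2*C)/2 = -(C - C²)/(4*C))
z(W, Z) = -18
N(x, R) = -5
-N(4 - 2*H(-2), z(4, -6)) = -1*(-5) = 5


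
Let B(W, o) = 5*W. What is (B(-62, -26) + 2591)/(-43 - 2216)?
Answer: -2281/2259 ≈ -1.0097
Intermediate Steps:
(B(-62, -26) + 2591)/(-43 - 2216) = (5*(-62) + 2591)/(-43 - 2216) = (-310 + 2591)/(-2259) = 2281*(-1/2259) = -2281/2259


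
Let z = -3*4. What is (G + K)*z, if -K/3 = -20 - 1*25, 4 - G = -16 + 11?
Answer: -1728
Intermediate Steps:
z = -12
G = 9 (G = 4 - (-16 + 11) = 4 - 1*(-5) = 4 + 5 = 9)
K = 135 (K = -3*(-20 - 1*25) = -3*(-20 - 25) = -3*(-45) = 135)
(G + K)*z = (9 + 135)*(-12) = 144*(-12) = -1728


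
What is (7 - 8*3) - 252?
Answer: -269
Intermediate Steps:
(7 - 8*3) - 252 = (7 - 24) - 252 = -17 - 252 = -269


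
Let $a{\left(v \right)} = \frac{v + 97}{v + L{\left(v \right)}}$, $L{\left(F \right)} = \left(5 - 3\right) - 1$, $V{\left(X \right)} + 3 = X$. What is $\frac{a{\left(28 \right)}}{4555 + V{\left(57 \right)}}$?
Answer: $\frac{125}{133661} \approx 0.0009352$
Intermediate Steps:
$V{\left(X \right)} = -3 + X$
$L{\left(F \right)} = 1$ ($L{\left(F \right)} = 2 - 1 = 1$)
$a{\left(v \right)} = \frac{97 + v}{1 + v}$ ($a{\left(v \right)} = \frac{v + 97}{v + 1} = \frac{97 + v}{1 + v}$)
$\frac{a{\left(28 \right)}}{4555 + V{\left(57 \right)}} = \frac{\frac{1}{1 + 28} \left(97 + 28\right)}{4555 + \left(-3 + 57\right)} = \frac{\frac{1}{29} \cdot 125}{4555 + 54} = \frac{\frac{1}{29} \cdot 125}{4609} = \frac{125}{29} \cdot \frac{1}{4609} = \frac{125}{133661}$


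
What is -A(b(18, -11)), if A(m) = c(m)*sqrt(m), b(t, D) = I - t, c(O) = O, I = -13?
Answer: 31*I*sqrt(31) ≈ 172.6*I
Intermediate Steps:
b(t, D) = -13 - t
A(m) = m**(3/2) (A(m) = m*sqrt(m) = m**(3/2))
-A(b(18, -11)) = -(-13 - 1*18)**(3/2) = -(-13 - 18)**(3/2) = -(-31)**(3/2) = -(-31)*I*sqrt(31) = 31*I*sqrt(31)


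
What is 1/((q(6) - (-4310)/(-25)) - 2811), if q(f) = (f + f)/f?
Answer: -5/14907 ≈ -0.00033541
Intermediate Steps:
q(f) = 2 (q(f) = (2*f)/f = 2)
1/((q(6) - (-4310)/(-25)) - 2811) = 1/((2 - (-4310)/(-25)) - 2811) = 1/((2 - (-4310)*(-1)/25) - 2811) = 1/((2 - 1*862/5) - 2811) = 1/((2 - 862/5) - 2811) = 1/(-852/5 - 2811) = 1/(-14907/5) = -5/14907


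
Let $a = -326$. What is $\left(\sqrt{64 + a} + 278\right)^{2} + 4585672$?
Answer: $4662694 + 556 i \sqrt{262} \approx 4.6627 \cdot 10^{6} + 8999.6 i$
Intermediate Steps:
$\left(\sqrt{64 + a} + 278\right)^{2} + 4585672 = \left(\sqrt{64 - 326} + 278\right)^{2} + 4585672 = \left(\sqrt{-262} + 278\right)^{2} + 4585672 = \left(i \sqrt{262} + 278\right)^{2} + 4585672 = \left(278 + i \sqrt{262}\right)^{2} + 4585672 = 4585672 + \left(278 + i \sqrt{262}\right)^{2}$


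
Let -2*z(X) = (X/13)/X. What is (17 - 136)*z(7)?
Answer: 119/26 ≈ 4.5769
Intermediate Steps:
z(X) = -1/26 (z(X) = -X/13/(2*X) = -½*1/13 = -1/26)
(17 - 136)*z(7) = (17 - 136)*(-1/26) = -119*(-1/26) = 119/26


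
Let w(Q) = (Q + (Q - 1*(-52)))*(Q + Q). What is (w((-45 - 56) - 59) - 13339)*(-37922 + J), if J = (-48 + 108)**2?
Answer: -2485633562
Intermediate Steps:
J = 3600 (J = 60**2 = 3600)
w(Q) = 2*Q*(52 + 2*Q) (w(Q) = (Q + (Q + 52))*(2*Q) = (Q + (52 + Q))*(2*Q) = (52 + 2*Q)*(2*Q) = 2*Q*(52 + 2*Q))
(w((-45 - 56) - 59) - 13339)*(-37922 + J) = (4*((-45 - 56) - 59)*(26 + ((-45 - 56) - 59)) - 13339)*(-37922 + 3600) = (4*(-101 - 59)*(26 + (-101 - 59)) - 13339)*(-34322) = (4*(-160)*(26 - 160) - 13339)*(-34322) = (4*(-160)*(-134) - 13339)*(-34322) = (85760 - 13339)*(-34322) = 72421*(-34322) = -2485633562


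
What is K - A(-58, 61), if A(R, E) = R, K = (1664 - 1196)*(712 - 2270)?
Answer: -729086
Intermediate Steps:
K = -729144 (K = 468*(-1558) = -729144)
K - A(-58, 61) = -729144 - 1*(-58) = -729144 + 58 = -729086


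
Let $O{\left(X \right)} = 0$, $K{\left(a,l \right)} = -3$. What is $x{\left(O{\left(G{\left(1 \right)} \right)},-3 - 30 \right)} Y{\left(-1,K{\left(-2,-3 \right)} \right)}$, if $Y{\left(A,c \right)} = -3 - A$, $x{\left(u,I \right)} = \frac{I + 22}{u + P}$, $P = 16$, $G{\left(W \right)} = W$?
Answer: $\frac{11}{8} \approx 1.375$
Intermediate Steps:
$x{\left(u,I \right)} = \frac{22 + I}{16 + u}$ ($x{\left(u,I \right)} = \frac{I + 22}{u + 16} = \frac{22 + I}{16 + u}$)
$x{\left(O{\left(G{\left(1 \right)} \right)},-3 - 30 \right)} Y{\left(-1,K{\left(-2,-3 \right)} \right)} = \frac{22 - 33}{16 + 0} \left(-3 - -1\right) = \frac{22 - 33}{16} \left(-3 + 1\right) = \frac{22 - 33}{16} \left(-2\right) = \frac{1}{16} \left(-11\right) \left(-2\right) = \left(- \frac{11}{16}\right) \left(-2\right) = \frac{11}{8}$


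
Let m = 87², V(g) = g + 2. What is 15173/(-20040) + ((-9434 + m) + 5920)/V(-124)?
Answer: -41556653/1222440 ≈ -33.995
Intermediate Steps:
V(g) = 2 + g
m = 7569
15173/(-20040) + ((-9434 + m) + 5920)/V(-124) = 15173/(-20040) + ((-9434 + 7569) + 5920)/(2 - 124) = 15173*(-1/20040) + (-1865 + 5920)/(-122) = -15173/20040 + 4055*(-1/122) = -15173/20040 - 4055/122 = -41556653/1222440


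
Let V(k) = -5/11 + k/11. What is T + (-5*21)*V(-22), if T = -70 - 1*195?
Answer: -80/11 ≈ -7.2727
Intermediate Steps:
T = -265 (T = -70 - 195 = -265)
V(k) = -5/11 + k/11 (V(k) = -5*1/11 + k*(1/11) = -5/11 + k/11)
T + (-5*21)*V(-22) = -265 + (-5*21)*(-5/11 + (1/11)*(-22)) = -265 - 105*(-5/11 - 2) = -265 - 105*(-27/11) = -265 + 2835/11 = -80/11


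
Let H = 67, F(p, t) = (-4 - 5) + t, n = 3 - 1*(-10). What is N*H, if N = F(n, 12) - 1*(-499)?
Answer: 33634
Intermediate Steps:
n = 13 (n = 3 + 10 = 13)
F(p, t) = -9 + t
N = 502 (N = (-9 + 12) - 1*(-499) = 3 + 499 = 502)
N*H = 502*67 = 33634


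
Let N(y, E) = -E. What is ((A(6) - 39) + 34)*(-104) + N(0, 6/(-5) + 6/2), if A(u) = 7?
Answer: -1049/5 ≈ -209.80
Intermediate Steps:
((A(6) - 39) + 34)*(-104) + N(0, 6/(-5) + 6/2) = ((7 - 39) + 34)*(-104) - (6/(-5) + 6/2) = (-32 + 34)*(-104) - (6*(-⅕) + 6*(½)) = 2*(-104) - (-6/5 + 3) = -208 - 1*9/5 = -208 - 9/5 = -1049/5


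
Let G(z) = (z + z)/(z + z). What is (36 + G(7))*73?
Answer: 2701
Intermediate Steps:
G(z) = 1 (G(z) = (2*z)/((2*z)) = (2*z)*(1/(2*z)) = 1)
(36 + G(7))*73 = (36 + 1)*73 = 37*73 = 2701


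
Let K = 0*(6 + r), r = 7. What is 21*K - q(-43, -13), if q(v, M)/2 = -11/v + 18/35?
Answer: -2318/1505 ≈ -1.5402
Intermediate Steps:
q(v, M) = 36/35 - 22/v (q(v, M) = 2*(-11/v + 18/35) = 2*(18/35 - 11/v) = 36/35 - 22/v)
K = 0 (K = 0*(6 + 7) = 0*13 = 0)
21*K - q(-43, -13) = 21*0 - (36/35 - 22/(-43)) = 0 - (36/35 - 22*(-1/43)) = 0 - (36/35 + 22/43) = 0 - 1*2318/1505 = 0 - 2318/1505 = -2318/1505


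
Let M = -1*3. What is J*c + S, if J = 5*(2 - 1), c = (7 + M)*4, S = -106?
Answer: -26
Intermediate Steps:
M = -3
c = 16 (c = (7 - 3)*4 = 4*4 = 16)
J = 5 (J = 5*1 = 5)
J*c + S = 5*16 - 106 = 80 - 106 = -26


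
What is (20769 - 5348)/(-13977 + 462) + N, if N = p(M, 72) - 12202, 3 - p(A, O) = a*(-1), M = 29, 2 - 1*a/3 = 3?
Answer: -164925451/13515 ≈ -12203.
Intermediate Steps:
a = -3 (a = 6 - 3*3 = 6 - 9 = -3)
p(A, O) = 0 (p(A, O) = 3 - (-3)*(-1) = 3 - 1*3 = 3 - 3 = 0)
N = -12202 (N = 0 - 12202 = -12202)
(20769 - 5348)/(-13977 + 462) + N = (20769 - 5348)/(-13977 + 462) - 12202 = 15421/(-13515) - 12202 = 15421*(-1/13515) - 12202 = -15421/13515 - 12202 = -164925451/13515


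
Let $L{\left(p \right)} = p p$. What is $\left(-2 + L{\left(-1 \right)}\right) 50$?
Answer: $-50$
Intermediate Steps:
$L{\left(p \right)} = p^{2}$
$\left(-2 + L{\left(-1 \right)}\right) 50 = \left(-2 + \left(-1\right)^{2}\right) 50 = \left(-2 + 1\right) 50 = \left(-1\right) 50 = -50$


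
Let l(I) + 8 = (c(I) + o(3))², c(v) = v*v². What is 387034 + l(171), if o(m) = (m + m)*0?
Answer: 25002110431547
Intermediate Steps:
o(m) = 0 (o(m) = (2*m)*0 = 0)
c(v) = v³
l(I) = -8 + I⁶ (l(I) = -8 + (I³ + 0)² = -8 + (I³)² = -8 + I⁶)
387034 + l(171) = 387034 + (-8 + 171⁶) = 387034 + (-8 + 25002110044521) = 387034 + 25002110044513 = 25002110431547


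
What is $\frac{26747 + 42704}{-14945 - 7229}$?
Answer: $- \frac{69451}{22174} \approx -3.1321$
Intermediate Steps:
$\frac{26747 + 42704}{-14945 - 7229} = \frac{69451}{-22174} = 69451 \left(- \frac{1}{22174}\right) = - \frac{69451}{22174}$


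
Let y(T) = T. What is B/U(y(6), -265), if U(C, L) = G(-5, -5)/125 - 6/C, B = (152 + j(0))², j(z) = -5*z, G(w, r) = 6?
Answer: -2888000/119 ≈ -24269.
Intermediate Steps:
B = 23104 (B = (152 - 5*0)² = (152 + 0)² = 152² = 23104)
U(C, L) = 6/125 - 6/C
B/U(y(6), -265) = 23104/(6/125 - 6/6) = 23104/(6/125 - 6*⅙) = 23104/(6/125 - 1) = 23104/(-119/125) = 23104*(-125/119) = -2888000/119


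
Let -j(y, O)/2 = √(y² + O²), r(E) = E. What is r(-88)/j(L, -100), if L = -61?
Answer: 44*√13721/13721 ≈ 0.37563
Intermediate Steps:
j(y, O) = -2*√(O² + y²) (j(y, O) = -2*√(y² + O²) = -2*√(O² + y²))
r(-88)/j(L, -100) = -88*(-1/(2*√((-100)² + (-61)²))) = -88*(-1/(2*√(10000 + 3721))) = -88*(-√13721/27442) = -(-44)*√13721/13721 = 44*√13721/13721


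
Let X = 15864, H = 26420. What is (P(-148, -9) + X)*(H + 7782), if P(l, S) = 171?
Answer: 548429070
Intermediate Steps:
(P(-148, -9) + X)*(H + 7782) = (171 + 15864)*(26420 + 7782) = 16035*34202 = 548429070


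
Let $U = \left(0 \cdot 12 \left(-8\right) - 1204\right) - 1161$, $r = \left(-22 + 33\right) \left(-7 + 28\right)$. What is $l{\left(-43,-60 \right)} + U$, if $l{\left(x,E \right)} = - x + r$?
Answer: $-2091$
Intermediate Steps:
$r = 231$ ($r = 11 \cdot 21 = 231$)
$l{\left(x,E \right)} = 231 - x$ ($l{\left(x,E \right)} = - x + 231 = 231 - x$)
$U = -2365$ ($U = \left(0 \left(-8\right) - 1204\right) - 1161 = \left(0 - 1204\right) - 1161 = -1204 - 1161 = -2365$)
$l{\left(-43,-60 \right)} + U = \left(231 - -43\right) - 2365 = \left(231 + 43\right) - 2365 = 274 - 2365 = -2091$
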